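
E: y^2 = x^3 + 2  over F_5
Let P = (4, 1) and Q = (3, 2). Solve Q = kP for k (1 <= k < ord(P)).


Enumerate multiples of P until we hit Q = (3, 2):
  1P = (4, 1)
  2P = (3, 3)
  3P = (2, 0)
  4P = (3, 2)
Match found at i = 4.

k = 4


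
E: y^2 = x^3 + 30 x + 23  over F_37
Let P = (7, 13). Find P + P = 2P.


Doubling: s = (3 x1^2 + a) / (2 y1)
s = (3*7^2 + 30) / (2*13) mod 37 = 31
x3 = s^2 - 2 x1 mod 37 = 31^2 - 2*7 = 22
y3 = s (x1 - x3) - y1 mod 37 = 31 * (7 - 22) - 13 = 3

2P = (22, 3)


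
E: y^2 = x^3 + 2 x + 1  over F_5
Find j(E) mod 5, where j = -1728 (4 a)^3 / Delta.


Delta = -16(4 a^3 + 27 b^2) mod 5 = 1
-1728 * (4 a)^3 = -1728 * (4*2)^3 mod 5 = 4
j = 4 * 1^(-1) mod 5 = 4

j = 4 (mod 5)


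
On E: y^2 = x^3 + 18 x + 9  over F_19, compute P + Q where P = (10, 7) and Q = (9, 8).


P != Q, so use the chord formula.
s = (y2 - y1) / (x2 - x1) = (1) / (18) mod 19 = 18
x3 = s^2 - x1 - x2 mod 19 = 18^2 - 10 - 9 = 1
y3 = s (x1 - x3) - y1 mod 19 = 18 * (10 - 1) - 7 = 3

P + Q = (1, 3)


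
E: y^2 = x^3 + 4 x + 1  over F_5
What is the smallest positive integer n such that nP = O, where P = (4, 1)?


Compute successive multiples of P until we hit O:
  1P = (4, 1)
  2P = (3, 0)
  3P = (4, 4)
  4P = O

ord(P) = 4


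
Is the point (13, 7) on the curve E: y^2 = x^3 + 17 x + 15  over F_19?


Check whether y^2 = x^3 + 17 x + 15 (mod 19) for (x, y) = (13, 7).
LHS: y^2 = 7^2 mod 19 = 11
RHS: x^3 + 17 x + 15 = 13^3 + 17*13 + 15 mod 19 = 1
LHS != RHS

No, not on the curve


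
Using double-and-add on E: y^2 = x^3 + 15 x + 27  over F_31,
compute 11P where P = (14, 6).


k = 11 = 1011_2 (binary, LSB first: 1101)
Double-and-add from P = (14, 6):
  bit 0 = 1: acc = O + (14, 6) = (14, 6)
  bit 1 = 1: acc = (14, 6) + (19, 14) = (8, 16)
  bit 2 = 0: acc unchanged = (8, 16)
  bit 3 = 1: acc = (8, 16) + (29, 12) = (14, 25)

11P = (14, 25)


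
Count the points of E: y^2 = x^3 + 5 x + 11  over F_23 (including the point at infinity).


For each x in F_23, count y with y^2 = x^3 + 5 x + 11 mod 23:
  x = 2: RHS = 6, y in [11, 12]  -> 2 point(s)
  x = 4: RHS = 3, y in [7, 16]  -> 2 point(s)
  x = 5: RHS = 0, y in [0]  -> 1 point(s)
  x = 6: RHS = 4, y in [2, 21]  -> 2 point(s)
  x = 9: RHS = 3, y in [7, 16]  -> 2 point(s)
  x = 10: RHS = 3, y in [7, 16]  -> 2 point(s)
  x = 16: RHS = 1, y in [1, 22]  -> 2 point(s)
  x = 17: RHS = 18, y in [8, 15]  -> 2 point(s)
  x = 21: RHS = 16, y in [4, 19]  -> 2 point(s)
Affine points: 17. Add the point at infinity: total = 18.

#E(F_23) = 18


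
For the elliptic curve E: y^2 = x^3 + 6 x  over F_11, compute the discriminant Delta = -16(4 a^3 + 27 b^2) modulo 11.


4 a^3 + 27 b^2 = 4*6^3 + 27*0^2 = 864 + 0 = 864
Delta = -16 * (864) = -13824
Delta mod 11 = 3

Delta = 3 (mod 11)


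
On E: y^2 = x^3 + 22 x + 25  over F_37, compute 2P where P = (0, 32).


Doubling: s = (3 x1^2 + a) / (2 y1)
s = (3*0^2 + 22) / (2*32) mod 37 = 20
x3 = s^2 - 2 x1 mod 37 = 20^2 - 2*0 = 30
y3 = s (x1 - x3) - y1 mod 37 = 20 * (0 - 30) - 32 = 34

2P = (30, 34)


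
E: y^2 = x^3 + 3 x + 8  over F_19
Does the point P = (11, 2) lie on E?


Check whether y^2 = x^3 + 3 x + 8 (mod 19) for (x, y) = (11, 2).
LHS: y^2 = 2^2 mod 19 = 4
RHS: x^3 + 3 x + 8 = 11^3 + 3*11 + 8 mod 19 = 4
LHS = RHS

Yes, on the curve


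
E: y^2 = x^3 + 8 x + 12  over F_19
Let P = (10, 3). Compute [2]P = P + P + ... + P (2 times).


k = 2 = 10_2 (binary, LSB first: 01)
Double-and-add from P = (10, 3):
  bit 0 = 0: acc unchanged = O
  bit 1 = 1: acc = O + (10, 16) = (10, 16)

2P = (10, 16)


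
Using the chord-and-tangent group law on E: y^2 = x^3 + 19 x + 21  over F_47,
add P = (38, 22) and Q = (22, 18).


P != Q, so use the chord formula.
s = (y2 - y1) / (x2 - x1) = (43) / (31) mod 47 = 12
x3 = s^2 - x1 - x2 mod 47 = 12^2 - 38 - 22 = 37
y3 = s (x1 - x3) - y1 mod 47 = 12 * (38 - 37) - 22 = 37

P + Q = (37, 37)


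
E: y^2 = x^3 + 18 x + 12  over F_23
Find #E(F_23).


For each x in F_23, count y with y^2 = x^3 + 18 x + 12 mod 23:
  x = 0: RHS = 12, y in [9, 14]  -> 2 point(s)
  x = 1: RHS = 8, y in [10, 13]  -> 2 point(s)
  x = 3: RHS = 1, y in [1, 22]  -> 2 point(s)
  x = 8: RHS = 1, y in [1, 22]  -> 2 point(s)
  x = 9: RHS = 6, y in [11, 12]  -> 2 point(s)
  x = 11: RHS = 0, y in [0]  -> 1 point(s)
  x = 12: RHS = 1, y in [1, 22]  -> 2 point(s)
  x = 14: RHS = 18, y in [8, 15]  -> 2 point(s)
  x = 15: RHS = 0, y in [0]  -> 1 point(s)
  x = 16: RHS = 3, y in [7, 16]  -> 2 point(s)
  x = 18: RHS = 4, y in [2, 21]  -> 2 point(s)
  x = 20: RHS = 0, y in [0]  -> 1 point(s)
  x = 22: RHS = 16, y in [4, 19]  -> 2 point(s)
Affine points: 23. Add the point at infinity: total = 24.

#E(F_23) = 24


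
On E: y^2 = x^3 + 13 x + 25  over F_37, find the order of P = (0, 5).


Compute successive multiples of P until we hit O:
  1P = (0, 5)
  2P = (25, 18)
  3P = (16, 0)
  4P = (25, 19)
  5P = (0, 32)
  6P = O

ord(P) = 6


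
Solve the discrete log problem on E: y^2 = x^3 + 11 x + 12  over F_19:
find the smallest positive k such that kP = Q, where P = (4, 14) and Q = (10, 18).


Enumerate multiples of P until we hit Q = (10, 18):
  1P = (4, 14)
  2P = (8, 2)
  3P = (16, 3)
  4P = (10, 1)
  5P = (6, 3)
  6P = (6, 16)
  7P = (10, 18)
Match found at i = 7.

k = 7


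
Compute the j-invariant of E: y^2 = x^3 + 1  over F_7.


Delta = -16(4 a^3 + 27 b^2) mod 7 = 2
-1728 * (4 a)^3 = -1728 * (4*0)^3 mod 7 = 0
j = 0 * 2^(-1) mod 7 = 0

j = 0 (mod 7)


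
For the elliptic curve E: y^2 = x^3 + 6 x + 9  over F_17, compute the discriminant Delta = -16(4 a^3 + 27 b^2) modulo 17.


4 a^3 + 27 b^2 = 4*6^3 + 27*9^2 = 864 + 2187 = 3051
Delta = -16 * (3051) = -48816
Delta mod 17 = 8

Delta = 8 (mod 17)


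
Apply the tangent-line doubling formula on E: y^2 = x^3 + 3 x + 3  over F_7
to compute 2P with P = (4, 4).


Doubling: s = (3 x1^2 + a) / (2 y1)
s = (3*4^2 + 3) / (2*4) mod 7 = 2
x3 = s^2 - 2 x1 mod 7 = 2^2 - 2*4 = 3
y3 = s (x1 - x3) - y1 mod 7 = 2 * (4 - 3) - 4 = 5

2P = (3, 5)


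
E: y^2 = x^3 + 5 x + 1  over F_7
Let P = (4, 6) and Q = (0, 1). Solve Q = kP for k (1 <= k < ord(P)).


Enumerate multiples of P until we hit Q = (0, 1):
  1P = (4, 6)
  2P = (3, 6)
  3P = (0, 1)
Match found at i = 3.

k = 3


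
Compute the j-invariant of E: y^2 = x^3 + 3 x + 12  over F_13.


Delta = -16(4 a^3 + 27 b^2) mod 13 = 11
-1728 * (4 a)^3 = -1728 * (4*3)^3 mod 13 = 12
j = 12 * 11^(-1) mod 13 = 7

j = 7 (mod 13)


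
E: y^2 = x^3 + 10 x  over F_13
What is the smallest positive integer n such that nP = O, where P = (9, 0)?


Compute successive multiples of P until we hit O:
  1P = (9, 0)
  2P = O

ord(P) = 2


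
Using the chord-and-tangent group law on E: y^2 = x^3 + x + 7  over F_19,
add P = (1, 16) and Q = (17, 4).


P != Q, so use the chord formula.
s = (y2 - y1) / (x2 - x1) = (7) / (16) mod 19 = 4
x3 = s^2 - x1 - x2 mod 19 = 4^2 - 1 - 17 = 17
y3 = s (x1 - x3) - y1 mod 19 = 4 * (1 - 17) - 16 = 15

P + Q = (17, 15)


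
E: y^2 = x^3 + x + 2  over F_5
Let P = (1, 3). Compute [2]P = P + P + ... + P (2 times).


k = 2 = 10_2 (binary, LSB first: 01)
Double-and-add from P = (1, 3):
  bit 0 = 0: acc unchanged = O
  bit 1 = 1: acc = O + (4, 0) = (4, 0)

2P = (4, 0)


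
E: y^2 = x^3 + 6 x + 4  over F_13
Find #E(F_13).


For each x in F_13, count y with y^2 = x^3 + 6 x + 4 mod 13:
  x = 0: RHS = 4, y in [2, 11]  -> 2 point(s)
  x = 3: RHS = 10, y in [6, 7]  -> 2 point(s)
  x = 4: RHS = 1, y in [1, 12]  -> 2 point(s)
  x = 5: RHS = 3, y in [4, 9]  -> 2 point(s)
  x = 6: RHS = 9, y in [3, 10]  -> 2 point(s)
  x = 7: RHS = 12, y in [5, 8]  -> 2 point(s)
  x = 11: RHS = 10, y in [6, 7]  -> 2 point(s)
  x = 12: RHS = 10, y in [6, 7]  -> 2 point(s)
Affine points: 16. Add the point at infinity: total = 17.

#E(F_13) = 17


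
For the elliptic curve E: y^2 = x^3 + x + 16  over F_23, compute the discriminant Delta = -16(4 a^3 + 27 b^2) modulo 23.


4 a^3 + 27 b^2 = 4*1^3 + 27*16^2 = 4 + 6912 = 6916
Delta = -16 * (6916) = -110656
Delta mod 23 = 20

Delta = 20 (mod 23)


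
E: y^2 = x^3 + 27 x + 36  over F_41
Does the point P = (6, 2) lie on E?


Check whether y^2 = x^3 + 27 x + 36 (mod 41) for (x, y) = (6, 2).
LHS: y^2 = 2^2 mod 41 = 4
RHS: x^3 + 27 x + 36 = 6^3 + 27*6 + 36 mod 41 = 4
LHS = RHS

Yes, on the curve


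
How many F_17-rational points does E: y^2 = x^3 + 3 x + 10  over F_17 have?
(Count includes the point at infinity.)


For each x in F_17, count y with y^2 = x^3 + 3 x + 10 mod 17:
  x = 4: RHS = 1, y in [1, 16]  -> 2 point(s)
  x = 7: RHS = 0, y in [0]  -> 1 point(s)
  x = 8: RHS = 2, y in [6, 11]  -> 2 point(s)
  x = 9: RHS = 1, y in [1, 16]  -> 2 point(s)
  x = 13: RHS = 2, y in [6, 11]  -> 2 point(s)
  x = 14: RHS = 8, y in [5, 12]  -> 2 point(s)
  x = 15: RHS = 13, y in [8, 9]  -> 2 point(s)
Affine points: 13. Add the point at infinity: total = 14.

#E(F_17) = 14


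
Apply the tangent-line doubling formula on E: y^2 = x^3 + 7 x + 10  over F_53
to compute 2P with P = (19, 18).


Doubling: s = (3 x1^2 + a) / (2 y1)
s = (3*19^2 + 7) / (2*18) mod 53 = 45
x3 = s^2 - 2 x1 mod 53 = 45^2 - 2*19 = 26
y3 = s (x1 - x3) - y1 mod 53 = 45 * (19 - 26) - 18 = 38

2P = (26, 38)


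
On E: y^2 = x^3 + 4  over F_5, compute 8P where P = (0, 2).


k = 8 = 1000_2 (binary, LSB first: 0001)
Double-and-add from P = (0, 2):
  bit 0 = 0: acc unchanged = O
  bit 1 = 0: acc unchanged = O
  bit 2 = 0: acc unchanged = O
  bit 3 = 1: acc = O + (0, 3) = (0, 3)

8P = (0, 3)


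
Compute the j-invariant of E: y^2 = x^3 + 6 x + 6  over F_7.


Delta = -16(4 a^3 + 27 b^2) mod 7 = 3
-1728 * (4 a)^3 = -1728 * (4*6)^3 mod 7 = 6
j = 6 * 3^(-1) mod 7 = 2

j = 2 (mod 7)


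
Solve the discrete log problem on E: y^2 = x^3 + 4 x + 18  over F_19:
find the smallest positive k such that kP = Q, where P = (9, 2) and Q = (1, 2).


Enumerate multiples of P until we hit Q = (1, 2):
  1P = (9, 2)
  2P = (1, 17)
  3P = (14, 5)
  4P = (7, 3)
  5P = (8, 7)
  6P = (8, 12)
  7P = (7, 16)
  8P = (14, 14)
  9P = (1, 2)
Match found at i = 9.

k = 9


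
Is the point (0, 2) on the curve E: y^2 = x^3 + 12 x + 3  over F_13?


Check whether y^2 = x^3 + 12 x + 3 (mod 13) for (x, y) = (0, 2).
LHS: y^2 = 2^2 mod 13 = 4
RHS: x^3 + 12 x + 3 = 0^3 + 12*0 + 3 mod 13 = 3
LHS != RHS

No, not on the curve


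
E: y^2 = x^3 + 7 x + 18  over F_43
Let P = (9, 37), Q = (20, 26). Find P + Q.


P != Q, so use the chord formula.
s = (y2 - y1) / (x2 - x1) = (32) / (11) mod 43 = 42
x3 = s^2 - x1 - x2 mod 43 = 42^2 - 9 - 20 = 15
y3 = s (x1 - x3) - y1 mod 43 = 42 * (9 - 15) - 37 = 12

P + Q = (15, 12)


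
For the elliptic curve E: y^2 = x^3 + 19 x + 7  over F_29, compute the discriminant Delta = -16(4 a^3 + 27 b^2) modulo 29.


4 a^3 + 27 b^2 = 4*19^3 + 27*7^2 = 27436 + 1323 = 28759
Delta = -16 * (28759) = -460144
Delta mod 29 = 28

Delta = 28 (mod 29)


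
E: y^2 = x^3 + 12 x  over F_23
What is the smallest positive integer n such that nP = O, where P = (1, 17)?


Compute successive multiples of P until we hit O:
  1P = (1, 17)
  2P = (1, 6)
  3P = O

ord(P) = 3


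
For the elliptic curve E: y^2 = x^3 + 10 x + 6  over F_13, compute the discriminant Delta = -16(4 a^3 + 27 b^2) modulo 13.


4 a^3 + 27 b^2 = 4*10^3 + 27*6^2 = 4000 + 972 = 4972
Delta = -16 * (4972) = -79552
Delta mod 13 = 8

Delta = 8 (mod 13)


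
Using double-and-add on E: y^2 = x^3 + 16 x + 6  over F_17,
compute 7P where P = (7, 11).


k = 7 = 111_2 (binary, LSB first: 111)
Double-and-add from P = (7, 11):
  bit 0 = 1: acc = O + (7, 11) = (7, 11)
  bit 1 = 1: acc = (7, 11) + (7, 6) = O
  bit 2 = 1: acc = O + (7, 11) = (7, 11)

7P = (7, 11)


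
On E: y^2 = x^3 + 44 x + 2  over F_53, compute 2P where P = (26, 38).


Doubling: s = (3 x1^2 + a) / (2 y1)
s = (3*26^2 + 44) / (2*38) mod 53 = 44
x3 = s^2 - 2 x1 mod 53 = 44^2 - 2*26 = 29
y3 = s (x1 - x3) - y1 mod 53 = 44 * (26 - 29) - 38 = 42

2P = (29, 42)


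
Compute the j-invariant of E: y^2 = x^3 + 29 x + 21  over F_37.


Delta = -16(4 a^3 + 27 b^2) mod 37 = 24
-1728 * (4 a)^3 = -1728 * (4*29)^3 mod 37 = 6
j = 6 * 24^(-1) mod 37 = 28

j = 28 (mod 37)


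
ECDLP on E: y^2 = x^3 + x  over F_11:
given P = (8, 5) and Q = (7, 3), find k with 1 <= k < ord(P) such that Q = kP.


Enumerate multiples of P until we hit Q = (7, 3):
  1P = (8, 5)
  2P = (9, 1)
  3P = (10, 3)
  4P = (5, 3)
  5P = (7, 3)
Match found at i = 5.

k = 5


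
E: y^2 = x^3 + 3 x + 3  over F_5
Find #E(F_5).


For each x in F_5, count y with y^2 = x^3 + 3 x + 3 mod 5:
  x = 3: RHS = 4, y in [2, 3]  -> 2 point(s)
  x = 4: RHS = 4, y in [2, 3]  -> 2 point(s)
Affine points: 4. Add the point at infinity: total = 5.

#E(F_5) = 5


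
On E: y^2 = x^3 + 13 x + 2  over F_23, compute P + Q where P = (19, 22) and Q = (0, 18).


P != Q, so use the chord formula.
s = (y2 - y1) / (x2 - x1) = (19) / (4) mod 23 = 22
x3 = s^2 - x1 - x2 mod 23 = 22^2 - 19 - 0 = 5
y3 = s (x1 - x3) - y1 mod 23 = 22 * (19 - 5) - 22 = 10

P + Q = (5, 10)


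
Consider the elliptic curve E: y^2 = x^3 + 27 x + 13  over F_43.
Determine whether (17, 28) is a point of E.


Check whether y^2 = x^3 + 27 x + 13 (mod 43) for (x, y) = (17, 28).
LHS: y^2 = 28^2 mod 43 = 10
RHS: x^3 + 27 x + 13 = 17^3 + 27*17 + 13 mod 43 = 10
LHS = RHS

Yes, on the curve


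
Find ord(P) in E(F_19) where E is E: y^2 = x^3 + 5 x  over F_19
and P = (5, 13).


Compute successive multiples of P until we hit O:
  1P = (5, 13)
  2P = (7, 13)
  3P = (7, 6)
  4P = (5, 6)
  5P = O

ord(P) = 5


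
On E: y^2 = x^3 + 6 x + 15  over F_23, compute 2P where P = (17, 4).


Doubling: s = (3 x1^2 + a) / (2 y1)
s = (3*17^2 + 6) / (2*4) mod 23 = 20
x3 = s^2 - 2 x1 mod 23 = 20^2 - 2*17 = 21
y3 = s (x1 - x3) - y1 mod 23 = 20 * (17 - 21) - 4 = 8

2P = (21, 8)


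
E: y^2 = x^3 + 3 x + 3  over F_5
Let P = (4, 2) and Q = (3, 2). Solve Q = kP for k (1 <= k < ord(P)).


Enumerate multiples of P until we hit Q = (3, 2):
  1P = (4, 2)
  2P = (3, 2)
Match found at i = 2.

k = 2


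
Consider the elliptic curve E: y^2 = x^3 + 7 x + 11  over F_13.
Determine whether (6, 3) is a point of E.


Check whether y^2 = x^3 + 7 x + 11 (mod 13) for (x, y) = (6, 3).
LHS: y^2 = 3^2 mod 13 = 9
RHS: x^3 + 7 x + 11 = 6^3 + 7*6 + 11 mod 13 = 9
LHS = RHS

Yes, on the curve


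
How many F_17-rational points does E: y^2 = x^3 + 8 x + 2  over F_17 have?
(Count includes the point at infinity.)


For each x in F_17, count y with y^2 = x^3 + 8 x + 2 mod 17:
  x = 0: RHS = 2, y in [6, 11]  -> 2 point(s)
  x = 2: RHS = 9, y in [3, 14]  -> 2 point(s)
  x = 3: RHS = 2, y in [6, 11]  -> 2 point(s)
  x = 4: RHS = 13, y in [8, 9]  -> 2 point(s)
  x = 8: RHS = 0, y in [0]  -> 1 point(s)
  x = 9: RHS = 4, y in [2, 15]  -> 2 point(s)
  x = 13: RHS = 8, y in [5, 12]  -> 2 point(s)
  x = 14: RHS = 2, y in [6, 11]  -> 2 point(s)
Affine points: 15. Add the point at infinity: total = 16.

#E(F_17) = 16


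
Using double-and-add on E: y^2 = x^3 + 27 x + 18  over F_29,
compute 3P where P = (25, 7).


k = 3 = 11_2 (binary, LSB first: 11)
Double-and-add from P = (25, 7):
  bit 0 = 1: acc = O + (25, 7) = (25, 7)
  bit 1 = 1: acc = (25, 7) + (4, 4) = (16, 15)

3P = (16, 15)


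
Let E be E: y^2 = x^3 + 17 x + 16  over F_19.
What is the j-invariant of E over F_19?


Delta = -16(4 a^3 + 27 b^2) mod 19 = 6
-1728 * (4 a)^3 = -1728 * (4*17)^3 mod 19 = 1
j = 1 * 6^(-1) mod 19 = 16

j = 16 (mod 19)


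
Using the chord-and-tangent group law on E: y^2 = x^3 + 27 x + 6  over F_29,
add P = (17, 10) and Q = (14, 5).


P != Q, so use the chord formula.
s = (y2 - y1) / (x2 - x1) = (24) / (26) mod 29 = 21
x3 = s^2 - x1 - x2 mod 29 = 21^2 - 17 - 14 = 4
y3 = s (x1 - x3) - y1 mod 29 = 21 * (17 - 4) - 10 = 2

P + Q = (4, 2)


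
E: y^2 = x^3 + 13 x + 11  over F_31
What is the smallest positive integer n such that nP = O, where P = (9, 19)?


Compute successive multiples of P until we hit O:
  1P = (9, 19)
  2P = (20, 26)
  3P = (27, 9)
  4P = (11, 20)
  5P = (19, 7)
  6P = (28, 10)
  7P = (12, 2)
  8P = (18, 1)
  ... (continuing to 37P)
  37P = O

ord(P) = 37


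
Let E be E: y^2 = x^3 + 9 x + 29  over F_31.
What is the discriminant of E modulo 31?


4 a^3 + 27 b^2 = 4*9^3 + 27*29^2 = 2916 + 22707 = 25623
Delta = -16 * (25623) = -409968
Delta mod 31 = 7

Delta = 7 (mod 31)


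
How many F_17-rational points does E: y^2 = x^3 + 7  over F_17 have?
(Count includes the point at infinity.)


For each x in F_17, count y with y^2 = x^3 + 0 x + 7 mod 17:
  x = 1: RHS = 8, y in [5, 12]  -> 2 point(s)
  x = 2: RHS = 15, y in [7, 10]  -> 2 point(s)
  x = 3: RHS = 0, y in [0]  -> 1 point(s)
  x = 5: RHS = 13, y in [8, 9]  -> 2 point(s)
  x = 6: RHS = 2, y in [6, 11]  -> 2 point(s)
  x = 8: RHS = 9, y in [3, 14]  -> 2 point(s)
  x = 10: RHS = 4, y in [2, 15]  -> 2 point(s)
  x = 12: RHS = 1, y in [1, 16]  -> 2 point(s)
  x = 15: RHS = 16, y in [4, 13]  -> 2 point(s)
Affine points: 17. Add the point at infinity: total = 18.

#E(F_17) = 18


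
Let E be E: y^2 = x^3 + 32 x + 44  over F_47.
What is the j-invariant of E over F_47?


Delta = -16(4 a^3 + 27 b^2) mod 47 = 1
-1728 * (4 a)^3 = -1728 * (4*32)^3 mod 47 = 38
j = 38 * 1^(-1) mod 47 = 38

j = 38 (mod 47)


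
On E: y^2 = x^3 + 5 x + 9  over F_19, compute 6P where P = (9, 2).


k = 6 = 110_2 (binary, LSB first: 011)
Double-and-add from P = (9, 2):
  bit 0 = 0: acc unchanged = O
  bit 1 = 1: acc = O + (7, 8) = (7, 8)
  bit 2 = 1: acc = (7, 8) + (5, 11) = (14, 12)

6P = (14, 12)


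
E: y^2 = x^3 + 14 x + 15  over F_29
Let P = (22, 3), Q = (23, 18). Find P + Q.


P != Q, so use the chord formula.
s = (y2 - y1) / (x2 - x1) = (15) / (1) mod 29 = 15
x3 = s^2 - x1 - x2 mod 29 = 15^2 - 22 - 23 = 6
y3 = s (x1 - x3) - y1 mod 29 = 15 * (22 - 6) - 3 = 5

P + Q = (6, 5)


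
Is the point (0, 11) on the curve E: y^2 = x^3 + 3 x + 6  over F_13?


Check whether y^2 = x^3 + 3 x + 6 (mod 13) for (x, y) = (0, 11).
LHS: y^2 = 11^2 mod 13 = 4
RHS: x^3 + 3 x + 6 = 0^3 + 3*0 + 6 mod 13 = 6
LHS != RHS

No, not on the curve


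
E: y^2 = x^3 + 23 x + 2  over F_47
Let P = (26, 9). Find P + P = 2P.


Doubling: s = (3 x1^2 + a) / (2 y1)
s = (3*26^2 + 23) / (2*9) mod 47 = 33
x3 = s^2 - 2 x1 mod 47 = 33^2 - 2*26 = 3
y3 = s (x1 - x3) - y1 mod 47 = 33 * (26 - 3) - 9 = 45

2P = (3, 45)


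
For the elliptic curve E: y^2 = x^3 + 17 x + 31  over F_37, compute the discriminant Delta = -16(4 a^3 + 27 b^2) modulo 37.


4 a^3 + 27 b^2 = 4*17^3 + 27*31^2 = 19652 + 25947 = 45599
Delta = -16 * (45599) = -729584
Delta mod 37 = 19

Delta = 19 (mod 37)


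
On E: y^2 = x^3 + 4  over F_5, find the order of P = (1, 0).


Compute successive multiples of P until we hit O:
  1P = (1, 0)
  2P = O

ord(P) = 2


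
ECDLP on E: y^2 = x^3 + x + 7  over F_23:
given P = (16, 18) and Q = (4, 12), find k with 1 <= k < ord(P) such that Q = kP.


Enumerate multiples of P until we hit Q = (4, 12):
  1P = (16, 18)
  2P = (15, 4)
  3P = (4, 12)
Match found at i = 3.

k = 3


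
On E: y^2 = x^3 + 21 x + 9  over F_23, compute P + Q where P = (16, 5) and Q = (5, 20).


P != Q, so use the chord formula.
s = (y2 - y1) / (x2 - x1) = (15) / (12) mod 23 = 7
x3 = s^2 - x1 - x2 mod 23 = 7^2 - 16 - 5 = 5
y3 = s (x1 - x3) - y1 mod 23 = 7 * (16 - 5) - 5 = 3

P + Q = (5, 3)


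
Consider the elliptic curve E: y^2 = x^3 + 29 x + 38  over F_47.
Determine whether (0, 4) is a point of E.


Check whether y^2 = x^3 + 29 x + 38 (mod 47) for (x, y) = (0, 4).
LHS: y^2 = 4^2 mod 47 = 16
RHS: x^3 + 29 x + 38 = 0^3 + 29*0 + 38 mod 47 = 38
LHS != RHS

No, not on the curve


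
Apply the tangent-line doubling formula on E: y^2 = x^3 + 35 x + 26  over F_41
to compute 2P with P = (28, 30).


Doubling: s = (3 x1^2 + a) / (2 y1)
s = (3*28^2 + 35) / (2*30) mod 41 = 35
x3 = s^2 - 2 x1 mod 41 = 35^2 - 2*28 = 21
y3 = s (x1 - x3) - y1 mod 41 = 35 * (28 - 21) - 30 = 10

2P = (21, 10)


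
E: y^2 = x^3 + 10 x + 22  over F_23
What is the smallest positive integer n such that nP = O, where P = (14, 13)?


Compute successive multiples of P until we hit O:
  1P = (14, 13)
  2P = (18, 10)
  3P = (16, 0)
  4P = (18, 13)
  5P = (14, 10)
  6P = O

ord(P) = 6


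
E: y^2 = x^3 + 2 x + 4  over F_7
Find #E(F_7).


For each x in F_7, count y with y^2 = x^3 + 2 x + 4 mod 7:
  x = 0: RHS = 4, y in [2, 5]  -> 2 point(s)
  x = 1: RHS = 0, y in [0]  -> 1 point(s)
  x = 2: RHS = 2, y in [3, 4]  -> 2 point(s)
  x = 3: RHS = 2, y in [3, 4]  -> 2 point(s)
  x = 6: RHS = 1, y in [1, 6]  -> 2 point(s)
Affine points: 9. Add the point at infinity: total = 10.

#E(F_7) = 10


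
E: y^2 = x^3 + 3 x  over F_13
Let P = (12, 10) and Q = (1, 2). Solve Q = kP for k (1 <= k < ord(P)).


Enumerate multiples of P until we hit Q = (1, 2):
  1P = (12, 10)
  2P = (3, 7)
  3P = (1, 11)
  4P = (10, 4)
  5P = (0, 0)
  6P = (10, 9)
  7P = (1, 2)
Match found at i = 7.

k = 7


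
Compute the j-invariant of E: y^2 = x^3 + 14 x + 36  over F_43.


Delta = -16(4 a^3 + 27 b^2) mod 43 = 27
-1728 * (4 a)^3 = -1728 * (4*14)^3 mod 43 = 11
j = 11 * 27^(-1) mod 43 = 2

j = 2 (mod 43)


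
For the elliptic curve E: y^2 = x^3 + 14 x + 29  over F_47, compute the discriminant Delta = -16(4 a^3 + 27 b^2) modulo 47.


4 a^3 + 27 b^2 = 4*14^3 + 27*29^2 = 10976 + 22707 = 33683
Delta = -16 * (33683) = -538928
Delta mod 47 = 21

Delta = 21 (mod 47)


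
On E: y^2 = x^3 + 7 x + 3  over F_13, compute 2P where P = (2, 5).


k = 2 = 10_2 (binary, LSB first: 01)
Double-and-add from P = (2, 5):
  bit 0 = 0: acc unchanged = O
  bit 1 = 1: acc = O + (0, 4) = (0, 4)

2P = (0, 4)


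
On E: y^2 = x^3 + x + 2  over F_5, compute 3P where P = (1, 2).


k = 3 = 11_2 (binary, LSB first: 11)
Double-and-add from P = (1, 2):
  bit 0 = 1: acc = O + (1, 2) = (1, 2)
  bit 1 = 1: acc = (1, 2) + (4, 0) = (1, 3)

3P = (1, 3)


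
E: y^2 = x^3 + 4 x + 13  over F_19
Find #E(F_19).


For each x in F_19, count y with y^2 = x^3 + 4 x + 13 mod 19:
  x = 4: RHS = 17, y in [6, 13]  -> 2 point(s)
  x = 5: RHS = 6, y in [5, 14]  -> 2 point(s)
  x = 6: RHS = 6, y in [5, 14]  -> 2 point(s)
  x = 7: RHS = 4, y in [2, 17]  -> 2 point(s)
  x = 8: RHS = 6, y in [5, 14]  -> 2 point(s)
  x = 11: RHS = 1, y in [1, 18]  -> 2 point(s)
  x = 13: RHS = 1, y in [1, 18]  -> 2 point(s)
  x = 14: RHS = 1, y in [1, 18]  -> 2 point(s)
  x = 15: RHS = 9, y in [3, 16]  -> 2 point(s)
  x = 17: RHS = 16, y in [4, 15]  -> 2 point(s)
Affine points: 20. Add the point at infinity: total = 21.

#E(F_19) = 21


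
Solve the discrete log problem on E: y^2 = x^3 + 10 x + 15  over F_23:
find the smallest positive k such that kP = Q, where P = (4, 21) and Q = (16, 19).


Enumerate multiples of P until we hit Q = (16, 19):
  1P = (4, 21)
  2P = (1, 16)
  3P = (8, 3)
  4P = (14, 1)
  5P = (9, 12)
  6P = (16, 19)
Match found at i = 6.

k = 6


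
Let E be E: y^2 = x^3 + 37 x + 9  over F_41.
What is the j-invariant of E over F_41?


Delta = -16(4 a^3 + 27 b^2) mod 41 = 18
-1728 * (4 a)^3 = -1728 * (4*37)^3 mod 41 = 17
j = 17 * 18^(-1) mod 41 = 26

j = 26 (mod 41)


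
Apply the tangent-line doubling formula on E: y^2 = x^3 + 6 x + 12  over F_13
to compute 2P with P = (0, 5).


Doubling: s = (3 x1^2 + a) / (2 y1)
s = (3*0^2 + 6) / (2*5) mod 13 = 11
x3 = s^2 - 2 x1 mod 13 = 11^2 - 2*0 = 4
y3 = s (x1 - x3) - y1 mod 13 = 11 * (0 - 4) - 5 = 3

2P = (4, 3)


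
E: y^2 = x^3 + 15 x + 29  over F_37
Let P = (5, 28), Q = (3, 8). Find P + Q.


P != Q, so use the chord formula.
s = (y2 - y1) / (x2 - x1) = (17) / (35) mod 37 = 10
x3 = s^2 - x1 - x2 mod 37 = 10^2 - 5 - 3 = 18
y3 = s (x1 - x3) - y1 mod 37 = 10 * (5 - 18) - 28 = 27

P + Q = (18, 27)


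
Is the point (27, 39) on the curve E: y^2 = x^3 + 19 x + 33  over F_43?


Check whether y^2 = x^3 + 19 x + 33 (mod 43) for (x, y) = (27, 39).
LHS: y^2 = 39^2 mod 43 = 16
RHS: x^3 + 19 x + 33 = 27^3 + 19*27 + 33 mod 43 = 19
LHS != RHS

No, not on the curve


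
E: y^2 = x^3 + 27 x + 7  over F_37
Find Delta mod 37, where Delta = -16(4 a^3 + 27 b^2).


4 a^3 + 27 b^2 = 4*27^3 + 27*7^2 = 78732 + 1323 = 80055
Delta = -16 * (80055) = -1280880
Delta mod 37 = 23

Delta = 23 (mod 37)


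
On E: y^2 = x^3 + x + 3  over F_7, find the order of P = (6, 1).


Compute successive multiples of P until we hit O:
  1P = (6, 1)
  2P = (6, 6)
  3P = O

ord(P) = 3


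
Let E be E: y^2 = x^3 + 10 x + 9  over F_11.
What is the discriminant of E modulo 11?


4 a^3 + 27 b^2 = 4*10^3 + 27*9^2 = 4000 + 2187 = 6187
Delta = -16 * (6187) = -98992
Delta mod 11 = 8

Delta = 8 (mod 11)


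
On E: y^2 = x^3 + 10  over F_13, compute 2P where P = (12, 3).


k = 2 = 10_2 (binary, LSB first: 01)
Double-and-add from P = (12, 3):
  bit 0 = 0: acc unchanged = O
  bit 1 = 1: acc = O + (12, 10) = (12, 10)

2P = (12, 10)


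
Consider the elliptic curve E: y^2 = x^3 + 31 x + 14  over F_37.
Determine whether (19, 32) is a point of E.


Check whether y^2 = x^3 + 31 x + 14 (mod 37) for (x, y) = (19, 32).
LHS: y^2 = 32^2 mod 37 = 25
RHS: x^3 + 31 x + 14 = 19^3 + 31*19 + 14 mod 37 = 25
LHS = RHS

Yes, on the curve


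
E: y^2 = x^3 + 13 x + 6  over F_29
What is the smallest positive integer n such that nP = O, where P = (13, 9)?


Compute successive multiples of P until we hit O:
  1P = (13, 9)
  2P = (27, 28)
  3P = (12, 11)
  4P = (8, 10)
  5P = (15, 3)
  6P = (10, 11)
  7P = (0, 21)
  8P = (22, 6)
  ... (continuing to 37P)
  37P = O

ord(P) = 37


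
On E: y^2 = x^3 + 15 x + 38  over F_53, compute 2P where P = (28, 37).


Doubling: s = (3 x1^2 + a) / (2 y1)
s = (3*28^2 + 15) / (2*37) mod 53 = 37
x3 = s^2 - 2 x1 mod 53 = 37^2 - 2*28 = 41
y3 = s (x1 - x3) - y1 mod 53 = 37 * (28 - 41) - 37 = 12

2P = (41, 12)


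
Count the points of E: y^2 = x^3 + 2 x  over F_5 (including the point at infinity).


For each x in F_5, count y with y^2 = x^3 + 2 x + 0 mod 5:
  x = 0: RHS = 0, y in [0]  -> 1 point(s)
Affine points: 1. Add the point at infinity: total = 2.

#E(F_5) = 2


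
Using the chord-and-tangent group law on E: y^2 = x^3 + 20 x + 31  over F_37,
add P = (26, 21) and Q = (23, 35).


P != Q, so use the chord formula.
s = (y2 - y1) / (x2 - x1) = (14) / (34) mod 37 = 20
x3 = s^2 - x1 - x2 mod 37 = 20^2 - 26 - 23 = 18
y3 = s (x1 - x3) - y1 mod 37 = 20 * (26 - 18) - 21 = 28

P + Q = (18, 28)


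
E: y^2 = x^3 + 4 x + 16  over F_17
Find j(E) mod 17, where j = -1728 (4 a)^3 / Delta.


Delta = -16(4 a^3 + 27 b^2) mod 17 = 11
-1728 * (4 a)^3 = -1728 * (4*4)^3 mod 17 = 11
j = 11 * 11^(-1) mod 17 = 1

j = 1 (mod 17)


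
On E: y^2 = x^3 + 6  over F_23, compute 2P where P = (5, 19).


k = 2 = 10_2 (binary, LSB first: 01)
Double-and-add from P = (5, 19):
  bit 0 = 0: acc unchanged = O
  bit 1 = 1: acc = O + (15, 0) = (15, 0)

2P = (15, 0)


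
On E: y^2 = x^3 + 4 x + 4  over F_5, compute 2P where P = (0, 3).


Doubling: s = (3 x1^2 + a) / (2 y1)
s = (3*0^2 + 4) / (2*3) mod 5 = 4
x3 = s^2 - 2 x1 mod 5 = 4^2 - 2*0 = 1
y3 = s (x1 - x3) - y1 mod 5 = 4 * (0 - 1) - 3 = 3

2P = (1, 3)


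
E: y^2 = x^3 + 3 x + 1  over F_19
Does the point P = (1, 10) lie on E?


Check whether y^2 = x^3 + 3 x + 1 (mod 19) for (x, y) = (1, 10).
LHS: y^2 = 10^2 mod 19 = 5
RHS: x^3 + 3 x + 1 = 1^3 + 3*1 + 1 mod 19 = 5
LHS = RHS

Yes, on the curve


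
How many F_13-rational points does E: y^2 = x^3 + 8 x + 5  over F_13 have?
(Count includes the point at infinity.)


For each x in F_13, count y with y^2 = x^3 + 8 x + 5 mod 13:
  x = 1: RHS = 1, y in [1, 12]  -> 2 point(s)
  x = 2: RHS = 3, y in [4, 9]  -> 2 point(s)
  x = 3: RHS = 4, y in [2, 11]  -> 2 point(s)
  x = 4: RHS = 10, y in [6, 7]  -> 2 point(s)
  x = 5: RHS = 1, y in [1, 12]  -> 2 point(s)
  x = 6: RHS = 9, y in [3, 10]  -> 2 point(s)
  x = 7: RHS = 1, y in [1, 12]  -> 2 point(s)
  x = 8: RHS = 9, y in [3, 10]  -> 2 point(s)
  x = 9: RHS = 0, y in [0]  -> 1 point(s)
  x = 12: RHS = 9, y in [3, 10]  -> 2 point(s)
Affine points: 19. Add the point at infinity: total = 20.

#E(F_13) = 20


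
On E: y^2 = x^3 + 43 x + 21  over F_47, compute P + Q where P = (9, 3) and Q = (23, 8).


P != Q, so use the chord formula.
s = (y2 - y1) / (x2 - x1) = (5) / (14) mod 47 = 44
x3 = s^2 - x1 - x2 mod 47 = 44^2 - 9 - 23 = 24
y3 = s (x1 - x3) - y1 mod 47 = 44 * (9 - 24) - 3 = 42

P + Q = (24, 42)


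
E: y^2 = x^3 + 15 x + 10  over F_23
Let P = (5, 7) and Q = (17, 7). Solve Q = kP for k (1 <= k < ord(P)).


Enumerate multiples of P until we hit Q = (17, 7):
  1P = (5, 7)
  2P = (21, 15)
  3P = (3, 17)
  4P = (17, 7)
Match found at i = 4.

k = 4


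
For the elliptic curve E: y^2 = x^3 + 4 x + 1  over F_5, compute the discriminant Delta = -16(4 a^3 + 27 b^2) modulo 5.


4 a^3 + 27 b^2 = 4*4^3 + 27*1^2 = 256 + 27 = 283
Delta = -16 * (283) = -4528
Delta mod 5 = 2

Delta = 2 (mod 5)


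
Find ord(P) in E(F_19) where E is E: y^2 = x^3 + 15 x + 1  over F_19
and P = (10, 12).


Compute successive multiples of P until we hit O:
  1P = (10, 12)
  2P = (16, 9)
  3P = (17, 1)
  4P = (3, 15)
  5P = (12, 16)
  6P = (1, 6)
  7P = (0, 1)
  8P = (18, 2)
  ... (continuing to 25P)
  25P = O

ord(P) = 25


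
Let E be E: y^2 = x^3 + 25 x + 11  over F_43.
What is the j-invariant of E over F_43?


Delta = -16(4 a^3 + 27 b^2) mod 43 = 24
-1728 * (4 a)^3 = -1728 * (4*25)^3 mod 43 = 21
j = 21 * 24^(-1) mod 43 = 17

j = 17 (mod 43)


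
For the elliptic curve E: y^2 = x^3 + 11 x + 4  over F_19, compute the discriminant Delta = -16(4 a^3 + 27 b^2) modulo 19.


4 a^3 + 27 b^2 = 4*11^3 + 27*4^2 = 5324 + 432 = 5756
Delta = -16 * (5756) = -92096
Delta mod 19 = 16

Delta = 16 (mod 19)


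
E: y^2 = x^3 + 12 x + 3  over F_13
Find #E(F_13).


For each x in F_13, count y with y^2 = x^3 + 12 x + 3 mod 13:
  x = 0: RHS = 3, y in [4, 9]  -> 2 point(s)
  x = 1: RHS = 3, y in [4, 9]  -> 2 point(s)
  x = 2: RHS = 9, y in [3, 10]  -> 2 point(s)
  x = 3: RHS = 1, y in [1, 12]  -> 2 point(s)
  x = 7: RHS = 1, y in [1, 12]  -> 2 point(s)
  x = 8: RHS = 0, y in [0]  -> 1 point(s)
  x = 11: RHS = 10, y in [6, 7]  -> 2 point(s)
  x = 12: RHS = 3, y in [4, 9]  -> 2 point(s)
Affine points: 15. Add the point at infinity: total = 16.

#E(F_13) = 16


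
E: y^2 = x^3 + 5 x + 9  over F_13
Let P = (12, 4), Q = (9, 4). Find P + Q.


P != Q, so use the chord formula.
s = (y2 - y1) / (x2 - x1) = (0) / (10) mod 13 = 0
x3 = s^2 - x1 - x2 mod 13 = 0^2 - 12 - 9 = 5
y3 = s (x1 - x3) - y1 mod 13 = 0 * (12 - 5) - 4 = 9

P + Q = (5, 9)


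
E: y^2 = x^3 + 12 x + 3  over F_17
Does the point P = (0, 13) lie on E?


Check whether y^2 = x^3 + 12 x + 3 (mod 17) for (x, y) = (0, 13).
LHS: y^2 = 13^2 mod 17 = 16
RHS: x^3 + 12 x + 3 = 0^3 + 12*0 + 3 mod 17 = 3
LHS != RHS

No, not on the curve


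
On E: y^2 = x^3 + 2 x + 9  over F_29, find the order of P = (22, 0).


Compute successive multiples of P until we hit O:
  1P = (22, 0)
  2P = O

ord(P) = 2


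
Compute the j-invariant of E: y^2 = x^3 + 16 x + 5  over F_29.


Delta = -16(4 a^3 + 27 b^2) mod 29 = 4
-1728 * (4 a)^3 = -1728 * (4*16)^3 mod 29 = 11
j = 11 * 4^(-1) mod 29 = 10

j = 10 (mod 29)


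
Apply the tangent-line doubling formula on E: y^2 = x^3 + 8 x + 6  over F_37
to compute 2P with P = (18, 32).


Doubling: s = (3 x1^2 + a) / (2 y1)
s = (3*18^2 + 8) / (2*32) mod 37 = 13
x3 = s^2 - 2 x1 mod 37 = 13^2 - 2*18 = 22
y3 = s (x1 - x3) - y1 mod 37 = 13 * (18 - 22) - 32 = 27

2P = (22, 27)


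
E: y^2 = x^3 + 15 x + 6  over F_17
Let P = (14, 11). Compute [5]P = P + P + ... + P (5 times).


k = 5 = 101_2 (binary, LSB first: 101)
Double-and-add from P = (14, 11):
  bit 0 = 1: acc = O + (14, 11) = (14, 11)
  bit 1 = 0: acc unchanged = (14, 11)
  bit 2 = 1: acc = (14, 11) + (14, 11) = (14, 6)

5P = (14, 6)


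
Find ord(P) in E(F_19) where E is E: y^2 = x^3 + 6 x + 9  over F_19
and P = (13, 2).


Compute successive multiples of P until we hit O:
  1P = (13, 2)
  2P = (12, 17)
  3P = (10, 10)
  4P = (1, 4)
  5P = (14, 14)
  6P = (3, 4)
  7P = (0, 3)
  8P = (15, 4)
  ... (continuing to 18P)
  18P = O

ord(P) = 18


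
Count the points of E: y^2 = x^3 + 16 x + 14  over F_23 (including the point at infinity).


For each x in F_23, count y with y^2 = x^3 + 16 x + 14 mod 23:
  x = 1: RHS = 8, y in [10, 13]  -> 2 point(s)
  x = 2: RHS = 8, y in [10, 13]  -> 2 point(s)
  x = 4: RHS = 4, y in [2, 21]  -> 2 point(s)
  x = 5: RHS = 12, y in [9, 14]  -> 2 point(s)
  x = 6: RHS = 4, y in [2, 21]  -> 2 point(s)
  x = 7: RHS = 9, y in [3, 20]  -> 2 point(s)
  x = 9: RHS = 13, y in [6, 17]  -> 2 point(s)
  x = 10: RHS = 1, y in [1, 22]  -> 2 point(s)
  x = 11: RHS = 3, y in [7, 16]  -> 2 point(s)
  x = 12: RHS = 2, y in [5, 18]  -> 2 point(s)
  x = 13: RHS = 4, y in [2, 21]  -> 2 point(s)
  x = 15: RHS = 18, y in [8, 15]  -> 2 point(s)
  x = 17: RHS = 1, y in [1, 22]  -> 2 point(s)
  x = 18: RHS = 16, y in [4, 19]  -> 2 point(s)
  x = 19: RHS = 1, y in [1, 22]  -> 2 point(s)
  x = 20: RHS = 8, y in [10, 13]  -> 2 point(s)
Affine points: 32. Add the point at infinity: total = 33.

#E(F_23) = 33


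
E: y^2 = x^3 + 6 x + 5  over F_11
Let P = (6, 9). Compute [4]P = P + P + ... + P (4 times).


k = 4 = 100_2 (binary, LSB first: 001)
Double-and-add from P = (6, 9):
  bit 0 = 0: acc unchanged = O
  bit 1 = 0: acc unchanged = O
  bit 2 = 1: acc = O + (4, 7) = (4, 7)

4P = (4, 7)


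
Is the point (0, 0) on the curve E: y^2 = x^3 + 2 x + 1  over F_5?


Check whether y^2 = x^3 + 2 x + 1 (mod 5) for (x, y) = (0, 0).
LHS: y^2 = 0^2 mod 5 = 0
RHS: x^3 + 2 x + 1 = 0^3 + 2*0 + 1 mod 5 = 1
LHS != RHS

No, not on the curve


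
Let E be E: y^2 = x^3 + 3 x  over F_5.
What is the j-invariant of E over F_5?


Delta = -16(4 a^3 + 27 b^2) mod 5 = 2
-1728 * (4 a)^3 = -1728 * (4*3)^3 mod 5 = 1
j = 1 * 2^(-1) mod 5 = 3

j = 3 (mod 5)


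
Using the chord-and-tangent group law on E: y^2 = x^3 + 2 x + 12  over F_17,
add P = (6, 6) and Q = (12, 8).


P != Q, so use the chord formula.
s = (y2 - y1) / (x2 - x1) = (2) / (6) mod 17 = 6
x3 = s^2 - x1 - x2 mod 17 = 6^2 - 6 - 12 = 1
y3 = s (x1 - x3) - y1 mod 17 = 6 * (6 - 1) - 6 = 7

P + Q = (1, 7)


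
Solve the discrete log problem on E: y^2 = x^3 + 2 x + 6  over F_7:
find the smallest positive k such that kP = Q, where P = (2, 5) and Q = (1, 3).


Enumerate multiples of P until we hit Q = (1, 3):
  1P = (2, 5)
  2P = (3, 2)
  3P = (4, 1)
  4P = (5, 1)
  5P = (1, 3)
Match found at i = 5.

k = 5


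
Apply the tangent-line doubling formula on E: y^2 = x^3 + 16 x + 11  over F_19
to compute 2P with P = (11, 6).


Doubling: s = (3 x1^2 + a) / (2 y1)
s = (3*11^2 + 16) / (2*6) mod 19 = 11
x3 = s^2 - 2 x1 mod 19 = 11^2 - 2*11 = 4
y3 = s (x1 - x3) - y1 mod 19 = 11 * (11 - 4) - 6 = 14

2P = (4, 14)


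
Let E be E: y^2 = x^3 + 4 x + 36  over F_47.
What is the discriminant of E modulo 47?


4 a^3 + 27 b^2 = 4*4^3 + 27*36^2 = 256 + 34992 = 35248
Delta = -16 * (35248) = -563968
Delta mod 47 = 32

Delta = 32 (mod 47)


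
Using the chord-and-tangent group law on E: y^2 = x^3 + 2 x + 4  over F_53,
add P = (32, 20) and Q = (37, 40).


P != Q, so use the chord formula.
s = (y2 - y1) / (x2 - x1) = (20) / (5) mod 53 = 4
x3 = s^2 - x1 - x2 mod 53 = 4^2 - 32 - 37 = 0
y3 = s (x1 - x3) - y1 mod 53 = 4 * (32 - 0) - 20 = 2

P + Q = (0, 2)


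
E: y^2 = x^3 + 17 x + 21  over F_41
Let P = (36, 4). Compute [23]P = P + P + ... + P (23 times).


k = 23 = 10111_2 (binary, LSB first: 11101)
Double-and-add from P = (36, 4):
  bit 0 = 1: acc = O + (36, 4) = (36, 4)
  bit 1 = 1: acc = (36, 4) + (9, 40) = (16, 24)
  bit 2 = 1: acc = (16, 24) + (31, 32) = (30, 15)
  bit 3 = 0: acc unchanged = (30, 15)
  bit 4 = 1: acc = (30, 15) + (1, 30) = (9, 1)

23P = (9, 1)


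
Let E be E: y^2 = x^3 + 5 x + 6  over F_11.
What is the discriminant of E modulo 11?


4 a^3 + 27 b^2 = 4*5^3 + 27*6^2 = 500 + 972 = 1472
Delta = -16 * (1472) = -23552
Delta mod 11 = 10

Delta = 10 (mod 11)


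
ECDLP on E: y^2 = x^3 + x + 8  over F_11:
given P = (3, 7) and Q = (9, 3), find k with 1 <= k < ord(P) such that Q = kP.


Enumerate multiples of P until we hit Q = (9, 3):
  1P = (3, 7)
  2P = (9, 3)
Match found at i = 2.

k = 2


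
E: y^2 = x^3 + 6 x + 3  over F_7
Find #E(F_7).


For each x in F_7, count y with y^2 = x^3 + 6 x + 3 mod 7:
  x = 2: RHS = 2, y in [3, 4]  -> 2 point(s)
  x = 4: RHS = 0, y in [0]  -> 1 point(s)
  x = 5: RHS = 4, y in [2, 5]  -> 2 point(s)
Affine points: 5. Add the point at infinity: total = 6.

#E(F_7) = 6


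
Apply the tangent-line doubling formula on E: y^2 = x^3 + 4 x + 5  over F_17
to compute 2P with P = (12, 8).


Doubling: s = (3 x1^2 + a) / (2 y1)
s = (3*12^2 + 4) / (2*8) mod 17 = 6
x3 = s^2 - 2 x1 mod 17 = 6^2 - 2*12 = 12
y3 = s (x1 - x3) - y1 mod 17 = 6 * (12 - 12) - 8 = 9

2P = (12, 9)


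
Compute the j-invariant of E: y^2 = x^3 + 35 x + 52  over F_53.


Delta = -16(4 a^3 + 27 b^2) mod 53 = 14
-1728 * (4 a)^3 = -1728 * (4*35)^3 mod 53 = 15
j = 15 * 14^(-1) mod 53 = 20

j = 20 (mod 53)


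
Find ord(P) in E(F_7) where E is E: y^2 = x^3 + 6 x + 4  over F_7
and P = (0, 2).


Compute successive multiples of P until we hit O:
  1P = (0, 2)
  2P = (4, 6)
  3P = (4, 1)
  4P = (0, 5)
  5P = O

ord(P) = 5


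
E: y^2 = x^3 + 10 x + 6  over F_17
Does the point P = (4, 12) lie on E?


Check whether y^2 = x^3 + 10 x + 6 (mod 17) for (x, y) = (4, 12).
LHS: y^2 = 12^2 mod 17 = 8
RHS: x^3 + 10 x + 6 = 4^3 + 10*4 + 6 mod 17 = 8
LHS = RHS

Yes, on the curve


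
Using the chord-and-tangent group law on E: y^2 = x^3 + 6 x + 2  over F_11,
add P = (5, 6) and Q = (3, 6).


P != Q, so use the chord formula.
s = (y2 - y1) / (x2 - x1) = (0) / (9) mod 11 = 0
x3 = s^2 - x1 - x2 mod 11 = 0^2 - 5 - 3 = 3
y3 = s (x1 - x3) - y1 mod 11 = 0 * (5 - 3) - 6 = 5

P + Q = (3, 5)


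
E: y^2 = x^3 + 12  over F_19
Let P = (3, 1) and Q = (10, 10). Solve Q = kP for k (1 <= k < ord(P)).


Enumerate multiples of P until we hit Q = (10, 10):
  1P = (3, 1)
  2P = (10, 9)
  3P = (17, 2)
  4P = (15, 9)
  5P = (12, 12)
  6P = (13, 10)
  7P = (4, 0)
  8P = (13, 9)
  9P = (12, 7)
  10P = (15, 10)
  11P = (17, 17)
  12P = (10, 10)
Match found at i = 12.

k = 12


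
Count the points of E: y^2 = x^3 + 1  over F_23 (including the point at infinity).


For each x in F_23, count y with y^2 = x^3 + 0 x + 1 mod 23:
  x = 0: RHS = 1, y in [1, 22]  -> 2 point(s)
  x = 1: RHS = 2, y in [5, 18]  -> 2 point(s)
  x = 2: RHS = 9, y in [3, 20]  -> 2 point(s)
  x = 10: RHS = 12, y in [9, 14]  -> 2 point(s)
  x = 12: RHS = 4, y in [2, 21]  -> 2 point(s)
  x = 13: RHS = 13, y in [6, 17]  -> 2 point(s)
  x = 14: RHS = 8, y in [10, 13]  -> 2 point(s)
  x = 15: RHS = 18, y in [8, 15]  -> 2 point(s)
  x = 16: RHS = 3, y in [7, 16]  -> 2 point(s)
  x = 19: RHS = 6, y in [11, 12]  -> 2 point(s)
  x = 21: RHS = 16, y in [4, 19]  -> 2 point(s)
  x = 22: RHS = 0, y in [0]  -> 1 point(s)
Affine points: 23. Add the point at infinity: total = 24.

#E(F_23) = 24


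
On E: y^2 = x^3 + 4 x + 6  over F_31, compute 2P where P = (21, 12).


Doubling: s = (3 x1^2 + a) / (2 y1)
s = (3*21^2 + 4) / (2*12) mod 31 = 23
x3 = s^2 - 2 x1 mod 31 = 23^2 - 2*21 = 22
y3 = s (x1 - x3) - y1 mod 31 = 23 * (21 - 22) - 12 = 27

2P = (22, 27)


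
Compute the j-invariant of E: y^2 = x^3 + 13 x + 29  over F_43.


Delta = -16(4 a^3 + 27 b^2) mod 43 = 40
-1728 * (4 a)^3 = -1728 * (4*13)^3 mod 43 = 16
j = 16 * 40^(-1) mod 43 = 9

j = 9 (mod 43)


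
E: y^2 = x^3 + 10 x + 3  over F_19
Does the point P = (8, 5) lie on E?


Check whether y^2 = x^3 + 10 x + 3 (mod 19) for (x, y) = (8, 5).
LHS: y^2 = 5^2 mod 19 = 6
RHS: x^3 + 10 x + 3 = 8^3 + 10*8 + 3 mod 19 = 6
LHS = RHS

Yes, on the curve


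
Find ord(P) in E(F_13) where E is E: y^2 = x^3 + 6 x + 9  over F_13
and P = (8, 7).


Compute successive multiples of P until we hit O:
  1P = (8, 7)
  2P = (6, 12)
  3P = (2, 4)
  4P = (0, 10)
  5P = (9, 8)
  6P = (10, 4)
  7P = (7, 11)
  8P = (1, 4)
  ... (continuing to 17P)
  17P = O

ord(P) = 17


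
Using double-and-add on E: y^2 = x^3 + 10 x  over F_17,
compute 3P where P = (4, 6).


k = 3 = 11_2 (binary, LSB first: 11)
Double-and-add from P = (4, 6):
  bit 0 = 1: acc = O + (4, 6) = (4, 6)
  bit 1 = 1: acc = (4, 6) + (13, 10) = (13, 7)

3P = (13, 7)
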